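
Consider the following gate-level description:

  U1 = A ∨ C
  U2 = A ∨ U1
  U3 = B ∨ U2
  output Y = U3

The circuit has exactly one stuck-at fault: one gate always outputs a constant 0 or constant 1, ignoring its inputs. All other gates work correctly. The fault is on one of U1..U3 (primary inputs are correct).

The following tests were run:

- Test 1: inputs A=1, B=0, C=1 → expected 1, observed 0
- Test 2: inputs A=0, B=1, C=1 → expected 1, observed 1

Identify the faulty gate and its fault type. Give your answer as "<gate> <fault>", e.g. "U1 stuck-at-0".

Fault-free values for test 1 (A=1, B=0, C=1): U1=1, U2=1, U3=1, giving Y=1. Observed 0.
Test 1: faults giving observed 0 are {U2 stuck-at-0, U3 stuck-at-0}.
Test 2 (A=0, B=1, C=1): fault-free U1=1, U2=1, U3=1 → 1; observed 1. Eliminates U3 stuck-at-0.
Only U2 stuck-at-0 is consistent with every test.

U2 stuck-at-0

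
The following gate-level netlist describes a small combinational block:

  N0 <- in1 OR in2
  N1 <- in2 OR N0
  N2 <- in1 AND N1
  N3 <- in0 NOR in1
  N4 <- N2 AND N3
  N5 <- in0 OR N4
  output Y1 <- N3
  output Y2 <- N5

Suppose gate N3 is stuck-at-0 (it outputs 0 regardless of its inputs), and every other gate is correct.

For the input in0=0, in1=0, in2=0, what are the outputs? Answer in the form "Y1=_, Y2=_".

Y1=0, Y2=0

Propagate with N3 forced: N0=0, N1=0, N2=0, N3=0 [stuck-at-0], N4=0, N5=0.
So the outputs are Y1=0, Y2=0. (Without the fault they would be Y1=1, Y2=0.)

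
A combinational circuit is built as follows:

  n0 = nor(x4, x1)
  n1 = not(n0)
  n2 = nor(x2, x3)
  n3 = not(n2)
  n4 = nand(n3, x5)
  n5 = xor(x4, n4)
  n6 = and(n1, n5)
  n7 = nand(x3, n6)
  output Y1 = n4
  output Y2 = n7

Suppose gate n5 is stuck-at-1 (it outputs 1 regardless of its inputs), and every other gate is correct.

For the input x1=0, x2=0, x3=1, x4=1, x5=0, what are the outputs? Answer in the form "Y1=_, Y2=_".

Y1=1, Y2=0

Propagate with n5 forced: n0=0, n1=1, n2=0, n3=1, n4=1, n5=1 [stuck-at-1], n6=1, n7=0.
So the outputs are Y1=1, Y2=0. (Without the fault they would be Y1=1, Y2=1.)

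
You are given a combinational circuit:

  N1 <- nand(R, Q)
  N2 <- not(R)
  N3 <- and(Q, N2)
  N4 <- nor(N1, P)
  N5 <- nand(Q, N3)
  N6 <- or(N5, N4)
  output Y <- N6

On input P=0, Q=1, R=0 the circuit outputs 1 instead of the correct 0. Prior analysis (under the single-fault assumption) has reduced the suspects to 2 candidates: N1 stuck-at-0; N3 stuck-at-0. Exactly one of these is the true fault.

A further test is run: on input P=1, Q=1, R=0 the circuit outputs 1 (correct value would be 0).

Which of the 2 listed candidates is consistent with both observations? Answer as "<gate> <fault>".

N3 stuck-at-0

Evaluate each candidate on input P=1, Q=1, R=0:
  N1 stuck-at-0: N1=0 [stuck-at-0], N2=1, N3=1, N4=0, N5=0, N6=0 → 0 — eliminated
  N3 stuck-at-0: N1=1, N2=1, N3=0 [stuck-at-0], N4=0, N5=1, N6=1 → 1 — matches
Only N3 stuck-at-0 reproduces the observed 1.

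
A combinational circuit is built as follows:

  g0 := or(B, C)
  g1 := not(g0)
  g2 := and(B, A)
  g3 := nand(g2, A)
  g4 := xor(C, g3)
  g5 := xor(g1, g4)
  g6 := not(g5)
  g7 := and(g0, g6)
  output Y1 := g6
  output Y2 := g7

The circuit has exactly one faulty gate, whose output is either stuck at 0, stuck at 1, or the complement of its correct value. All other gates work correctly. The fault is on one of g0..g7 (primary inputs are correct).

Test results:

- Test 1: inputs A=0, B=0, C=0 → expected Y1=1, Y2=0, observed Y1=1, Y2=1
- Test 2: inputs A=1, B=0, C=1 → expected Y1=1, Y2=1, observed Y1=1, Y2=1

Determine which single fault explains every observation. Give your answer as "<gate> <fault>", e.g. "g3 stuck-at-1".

g7 stuck-at-1

Fault-free values for test 1 (A=0, B=0, C=0): g0=0, g1=1, g2=0, g3=1, g4=1, g5=0, g6=1, g7=0, giving Y1=1, Y2=0. Observed Y1=1, Y2=1.
Test 1: faults giving observed Y1=1, Y2=1 are {g7 stuck-at-1, g7 inverted output}.
Test 2 (A=1, B=0, C=1): fault-free g0=1, g1=0, g2=0, g3=1, g4=0, g5=0, g6=1, g7=1 → Y1=1, Y2=1; observed Y1=1, Y2=1. Eliminates g7 inverted output.
Only g7 stuck-at-1 is consistent with every test.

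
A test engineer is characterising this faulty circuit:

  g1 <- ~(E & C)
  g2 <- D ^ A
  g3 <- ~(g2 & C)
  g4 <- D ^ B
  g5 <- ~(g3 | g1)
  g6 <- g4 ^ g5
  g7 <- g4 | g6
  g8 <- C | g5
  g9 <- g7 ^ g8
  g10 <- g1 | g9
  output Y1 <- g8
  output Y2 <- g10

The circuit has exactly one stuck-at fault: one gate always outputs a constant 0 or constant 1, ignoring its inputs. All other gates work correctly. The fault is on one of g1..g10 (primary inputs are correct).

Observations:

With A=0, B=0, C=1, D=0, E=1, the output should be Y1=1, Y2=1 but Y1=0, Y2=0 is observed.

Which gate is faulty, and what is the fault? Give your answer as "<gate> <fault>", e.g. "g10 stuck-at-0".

Fault-free values for test 1 (A=0, B=0, C=1, D=0, E=1): g1=0, g2=0, g3=1, g4=0, g5=0, g6=0, g7=0, g8=1, g9=1, g10=1, giving Y1=1, Y2=1. Observed Y1=0, Y2=0.
Test 1: faults giving observed Y1=0, Y2=0 are {g8 stuck-at-0}.
Only g8 stuck-at-0 is consistent with every test.

g8 stuck-at-0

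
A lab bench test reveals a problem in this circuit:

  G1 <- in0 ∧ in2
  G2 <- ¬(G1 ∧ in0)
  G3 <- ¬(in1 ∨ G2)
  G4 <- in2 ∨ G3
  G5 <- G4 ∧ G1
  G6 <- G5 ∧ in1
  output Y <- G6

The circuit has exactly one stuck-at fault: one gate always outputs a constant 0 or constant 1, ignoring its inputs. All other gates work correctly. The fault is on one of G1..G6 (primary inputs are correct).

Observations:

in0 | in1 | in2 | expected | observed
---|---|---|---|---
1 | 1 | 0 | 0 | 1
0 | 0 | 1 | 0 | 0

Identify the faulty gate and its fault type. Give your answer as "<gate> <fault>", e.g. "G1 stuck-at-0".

G5 stuck-at-1

Fault-free values for test 1 (in0=1, in1=1, in2=0): G1=0, G2=1, G3=0, G4=0, G5=0, G6=0, giving Y=0. Observed 1.
Test 1: faults giving observed 1 are {G5 stuck-at-1, G6 stuck-at-1}.
Test 2 (in0=0, in1=0, in2=1): fault-free G1=0, G2=1, G3=0, G4=1, G5=0, G6=0 → 0; observed 0. Eliminates G6 stuck-at-1.
Only G5 stuck-at-1 is consistent with every test.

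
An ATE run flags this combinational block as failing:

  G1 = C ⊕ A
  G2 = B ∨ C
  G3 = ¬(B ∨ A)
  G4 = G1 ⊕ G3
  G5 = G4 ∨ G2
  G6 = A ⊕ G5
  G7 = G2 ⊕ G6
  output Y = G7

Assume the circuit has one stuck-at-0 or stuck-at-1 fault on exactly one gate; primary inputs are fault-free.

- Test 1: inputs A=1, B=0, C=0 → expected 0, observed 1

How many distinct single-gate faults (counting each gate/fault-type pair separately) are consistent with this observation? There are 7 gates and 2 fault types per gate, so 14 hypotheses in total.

Fault-free: G1=1, G2=0, G3=0, G4=1, G5=1, G6=0, G7=0 → 0. Observed 1.
  G1 stuck-at-0: output 1 ✓
  G1 stuck-at-1: output 0 ✗
  G2 stuck-at-0: output 0 ✗
  G2 stuck-at-1: output 1 ✓
  G3 stuck-at-0: output 0 ✗
  G3 stuck-at-1: output 1 ✓
  G4 stuck-at-0: output 1 ✓
  G4 stuck-at-1: output 0 ✗
  G5 stuck-at-0: output 1 ✓
  G5 stuck-at-1: output 0 ✗
  G6 stuck-at-0: output 0 ✗
  G6 stuck-at-1: output 1 ✓
  G7 stuck-at-0: output 0 ✗
  G7 stuck-at-1: output 1 ✓
Consistent faults: {G1 stuck-at-0, G2 stuck-at-1, G3 stuck-at-1, G4 stuck-at-0, G5 stuck-at-0, G6 stuck-at-1, G7 stuck-at-1} — 7 in all.

7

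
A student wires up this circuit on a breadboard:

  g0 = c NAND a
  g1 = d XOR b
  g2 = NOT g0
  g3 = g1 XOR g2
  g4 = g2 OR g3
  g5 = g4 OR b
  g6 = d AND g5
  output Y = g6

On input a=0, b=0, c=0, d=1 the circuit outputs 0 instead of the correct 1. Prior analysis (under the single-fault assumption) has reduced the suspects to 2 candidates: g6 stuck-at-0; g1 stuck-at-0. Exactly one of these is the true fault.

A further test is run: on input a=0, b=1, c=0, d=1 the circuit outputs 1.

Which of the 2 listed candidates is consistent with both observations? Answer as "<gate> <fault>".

Evaluate each candidate on input a=0, b=1, c=0, d=1:
  g6 stuck-at-0: g0=1, g1=0, g2=0, g3=0, g4=0, g5=1, g6=0 [stuck-at-0] → 0 — eliminated
  g1 stuck-at-0: g0=1, g1=0 [stuck-at-0], g2=0, g3=0, g4=0, g5=1, g6=1 → 1 — matches
Only g1 stuck-at-0 reproduces the observed 1.

g1 stuck-at-0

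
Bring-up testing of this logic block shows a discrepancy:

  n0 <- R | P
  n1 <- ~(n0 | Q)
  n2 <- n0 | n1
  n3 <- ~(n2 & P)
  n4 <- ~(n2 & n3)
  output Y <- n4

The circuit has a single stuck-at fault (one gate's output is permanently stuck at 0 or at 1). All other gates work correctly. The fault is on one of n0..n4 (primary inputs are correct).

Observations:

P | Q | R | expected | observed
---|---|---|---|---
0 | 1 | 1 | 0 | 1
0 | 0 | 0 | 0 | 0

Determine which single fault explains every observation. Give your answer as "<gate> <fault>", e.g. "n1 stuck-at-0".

n0 stuck-at-0

Fault-free values for test 1 (P=0, Q=1, R=1): n0=1, n1=0, n2=1, n3=1, n4=0, giving Y=0. Observed 1.
Test 1: faults giving observed 1 are {n0 stuck-at-0, n2 stuck-at-0, n3 stuck-at-0, n4 stuck-at-1}.
Test 2 (P=0, Q=0, R=0): fault-free n0=0, n1=1, n2=1, n3=1, n4=0 → 0; observed 0. Eliminates n2 stuck-at-0, n3 stuck-at-0, n4 stuck-at-1.
Only n0 stuck-at-0 is consistent with every test.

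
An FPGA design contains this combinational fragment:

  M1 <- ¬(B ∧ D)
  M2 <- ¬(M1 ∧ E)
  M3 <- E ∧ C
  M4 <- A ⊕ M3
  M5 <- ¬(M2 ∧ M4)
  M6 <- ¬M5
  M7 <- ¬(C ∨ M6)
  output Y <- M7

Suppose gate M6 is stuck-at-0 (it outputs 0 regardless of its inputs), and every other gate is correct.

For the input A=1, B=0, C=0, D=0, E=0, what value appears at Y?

Propagate with M6 forced: M1=1, M2=1, M3=0, M4=1, M5=0, M6=0 [stuck-at-0], M7=1.
So Y = 1. (Without the fault it would be 0.)

1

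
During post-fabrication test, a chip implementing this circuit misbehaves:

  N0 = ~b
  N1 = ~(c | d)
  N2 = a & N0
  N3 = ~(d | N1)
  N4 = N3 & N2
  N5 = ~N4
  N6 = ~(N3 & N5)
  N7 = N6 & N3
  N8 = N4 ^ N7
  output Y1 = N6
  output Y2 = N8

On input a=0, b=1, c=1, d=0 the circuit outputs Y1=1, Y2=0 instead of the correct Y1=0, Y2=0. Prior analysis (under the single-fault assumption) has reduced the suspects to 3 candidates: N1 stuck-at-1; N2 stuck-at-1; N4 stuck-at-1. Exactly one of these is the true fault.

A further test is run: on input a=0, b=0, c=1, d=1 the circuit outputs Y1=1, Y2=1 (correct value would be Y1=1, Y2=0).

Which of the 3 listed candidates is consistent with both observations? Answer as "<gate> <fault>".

Evaluate each candidate on input a=0, b=0, c=1, d=1:
  N1 stuck-at-1: N0=1, N1=1 [stuck-at-1], N2=0, N3=0, N4=0, N5=1, N6=1, N7=0, N8=0 → Y1=1, Y2=0 — eliminated
  N2 stuck-at-1: N0=1, N1=0, N2=1 [stuck-at-1], N3=0, N4=0, N5=1, N6=1, N7=0, N8=0 → Y1=1, Y2=0 — eliminated
  N4 stuck-at-1: N0=1, N1=0, N2=0, N3=0, N4=1 [stuck-at-1], N5=0, N6=1, N7=0, N8=1 → Y1=1, Y2=1 — matches
Only N4 stuck-at-1 reproduces the observed Y1=1, Y2=1.

N4 stuck-at-1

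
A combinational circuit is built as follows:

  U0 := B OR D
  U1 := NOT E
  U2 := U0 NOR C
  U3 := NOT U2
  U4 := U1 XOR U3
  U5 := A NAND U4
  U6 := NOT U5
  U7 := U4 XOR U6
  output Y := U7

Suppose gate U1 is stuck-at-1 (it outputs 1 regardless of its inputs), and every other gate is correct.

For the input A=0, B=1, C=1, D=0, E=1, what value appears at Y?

0

Propagate with U1 forced: U0=1, U1=1 [stuck-at-1], U2=0, U3=1, U4=0, U5=1, U6=0, U7=0.
So Y = 0. (Without the fault it would be 1.)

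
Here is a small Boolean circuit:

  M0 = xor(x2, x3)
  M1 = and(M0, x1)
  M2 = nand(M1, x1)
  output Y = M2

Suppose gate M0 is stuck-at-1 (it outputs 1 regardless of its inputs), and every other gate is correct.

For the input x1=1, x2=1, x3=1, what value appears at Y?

Propagate with M0 forced: M0=1 [stuck-at-1], M1=1, M2=0.
So Y = 0. (Without the fault it would be 1.)

0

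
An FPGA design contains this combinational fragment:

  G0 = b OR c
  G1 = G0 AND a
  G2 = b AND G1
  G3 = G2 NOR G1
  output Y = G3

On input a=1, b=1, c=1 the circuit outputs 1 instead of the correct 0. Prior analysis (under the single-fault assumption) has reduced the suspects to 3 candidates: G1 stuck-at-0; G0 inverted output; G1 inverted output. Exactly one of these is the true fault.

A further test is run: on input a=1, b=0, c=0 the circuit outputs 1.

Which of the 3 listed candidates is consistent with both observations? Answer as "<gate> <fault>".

G1 stuck-at-0

Evaluate each candidate on input a=1, b=0, c=0:
  G1 stuck-at-0: G0=0, G1=0 [stuck-at-0], G2=0, G3=1 → 1 — matches
  G0 inverted output: G0=1 [inverted output], G1=1, G2=0, G3=0 → 0 — eliminated
  G1 inverted output: G0=0, G1=1 [inverted output], G2=0, G3=0 → 0 — eliminated
Only G1 stuck-at-0 reproduces the observed 1.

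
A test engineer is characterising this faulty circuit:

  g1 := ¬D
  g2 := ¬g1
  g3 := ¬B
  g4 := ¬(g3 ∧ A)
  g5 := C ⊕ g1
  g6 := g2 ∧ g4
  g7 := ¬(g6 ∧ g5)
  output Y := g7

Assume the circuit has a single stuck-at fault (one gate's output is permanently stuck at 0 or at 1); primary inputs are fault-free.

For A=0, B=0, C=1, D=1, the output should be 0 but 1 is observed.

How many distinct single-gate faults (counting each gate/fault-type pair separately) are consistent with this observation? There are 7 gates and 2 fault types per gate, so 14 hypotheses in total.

Fault-free: g1=0, g2=1, g3=1, g4=1, g5=1, g6=1, g7=0 → 0. Observed 1.
  g1 stuck-at-0: output 0 ✗
  g1 stuck-at-1: output 1 ✓
  g2 stuck-at-0: output 1 ✓
  g2 stuck-at-1: output 0 ✗
  g3 stuck-at-0: output 0 ✗
  g3 stuck-at-1: output 0 ✗
  g4 stuck-at-0: output 1 ✓
  g4 stuck-at-1: output 0 ✗
  g5 stuck-at-0: output 1 ✓
  g5 stuck-at-1: output 0 ✗
  g6 stuck-at-0: output 1 ✓
  g6 stuck-at-1: output 0 ✗
  g7 stuck-at-0: output 0 ✗
  g7 stuck-at-1: output 1 ✓
Consistent faults: {g1 stuck-at-1, g2 stuck-at-0, g4 stuck-at-0, g5 stuck-at-0, g6 stuck-at-0, g7 stuck-at-1} — 6 in all.

6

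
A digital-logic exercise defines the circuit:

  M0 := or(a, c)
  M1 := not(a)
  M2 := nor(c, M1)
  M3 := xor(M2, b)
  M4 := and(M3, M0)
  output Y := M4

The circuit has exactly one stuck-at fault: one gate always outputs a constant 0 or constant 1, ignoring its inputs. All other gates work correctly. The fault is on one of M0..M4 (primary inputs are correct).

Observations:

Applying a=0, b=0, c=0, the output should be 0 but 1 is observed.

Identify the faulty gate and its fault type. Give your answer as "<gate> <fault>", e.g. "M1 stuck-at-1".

Fault-free values for test 1 (a=0, b=0, c=0): M0=0, M1=1, M2=0, M3=0, M4=0, giving Y=0. Observed 1.
Test 1: faults giving observed 1 are {M4 stuck-at-1}.
Only M4 stuck-at-1 is consistent with every test.

M4 stuck-at-1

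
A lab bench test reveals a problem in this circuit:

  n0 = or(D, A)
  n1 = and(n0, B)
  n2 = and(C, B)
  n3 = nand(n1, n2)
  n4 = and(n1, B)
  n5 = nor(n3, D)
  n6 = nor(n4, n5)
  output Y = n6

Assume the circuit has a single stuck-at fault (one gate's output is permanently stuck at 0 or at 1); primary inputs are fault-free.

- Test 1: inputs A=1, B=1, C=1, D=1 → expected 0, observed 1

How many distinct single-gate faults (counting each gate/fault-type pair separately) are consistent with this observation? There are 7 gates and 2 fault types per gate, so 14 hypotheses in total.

Fault-free: n0=1, n1=1, n2=1, n3=0, n4=1, n5=0, n6=0 → 0. Observed 1.
  n0 stuck-at-0: output 1 ✓
  n0 stuck-at-1: output 0 ✗
  n1 stuck-at-0: output 1 ✓
  n1 stuck-at-1: output 0 ✗
  n2 stuck-at-0: output 0 ✗
  n2 stuck-at-1: output 0 ✗
  n3 stuck-at-0: output 0 ✗
  n3 stuck-at-1: output 0 ✗
  n4 stuck-at-0: output 1 ✓
  n4 stuck-at-1: output 0 ✗
  n5 stuck-at-0: output 0 ✗
  n5 stuck-at-1: output 0 ✗
  n6 stuck-at-0: output 0 ✗
  n6 stuck-at-1: output 1 ✓
Consistent faults: {n0 stuck-at-0, n1 stuck-at-0, n4 stuck-at-0, n6 stuck-at-1} — 4 in all.

4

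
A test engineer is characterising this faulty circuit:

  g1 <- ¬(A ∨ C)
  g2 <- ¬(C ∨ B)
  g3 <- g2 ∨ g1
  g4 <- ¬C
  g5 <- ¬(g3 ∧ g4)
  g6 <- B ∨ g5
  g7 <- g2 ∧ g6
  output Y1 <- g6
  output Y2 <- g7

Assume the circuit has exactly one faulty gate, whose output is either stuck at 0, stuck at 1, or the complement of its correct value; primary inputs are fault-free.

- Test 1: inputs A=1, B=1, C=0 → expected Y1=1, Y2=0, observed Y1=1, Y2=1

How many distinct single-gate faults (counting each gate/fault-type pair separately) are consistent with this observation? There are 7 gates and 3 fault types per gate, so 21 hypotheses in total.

Fault-free: g1=0, g2=0, g3=0, g4=1, g5=1, g6=1, g7=0 → Y1=1, Y2=0. Observed Y1=1, Y2=1.
  g1: none of the 3 fault types match ✗
  g2: stuck-at-1, inverted output ✓; others ✗
  g3: none of the 3 fault types match ✗
  g4: none of the 3 fault types match ✗
  g5: none of the 3 fault types match ✗
  g6: none of the 3 fault types match ✗
  g7: stuck-at-1, inverted output ✓; others ✗
Consistent faults: {g2 stuck-at-1, g2 inverted output, g7 stuck-at-1, g7 inverted output} — 4 in all.

4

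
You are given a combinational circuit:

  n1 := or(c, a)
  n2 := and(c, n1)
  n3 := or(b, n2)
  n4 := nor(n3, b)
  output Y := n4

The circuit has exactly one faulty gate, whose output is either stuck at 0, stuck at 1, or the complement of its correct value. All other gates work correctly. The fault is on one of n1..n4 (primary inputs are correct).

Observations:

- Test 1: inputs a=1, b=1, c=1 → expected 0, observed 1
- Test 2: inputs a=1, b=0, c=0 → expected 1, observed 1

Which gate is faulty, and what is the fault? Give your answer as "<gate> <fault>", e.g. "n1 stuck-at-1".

Fault-free values for test 1 (a=1, b=1, c=1): n1=1, n2=1, n3=1, n4=0, giving Y=0. Observed 1.
Test 1: faults giving observed 1 are {n4 stuck-at-1, n4 inverted output}.
Test 2 (a=1, b=0, c=0): fault-free n1=1, n2=0, n3=0, n4=1 → 1; observed 1. Eliminates n4 inverted output.
Only n4 stuck-at-1 is consistent with every test.

n4 stuck-at-1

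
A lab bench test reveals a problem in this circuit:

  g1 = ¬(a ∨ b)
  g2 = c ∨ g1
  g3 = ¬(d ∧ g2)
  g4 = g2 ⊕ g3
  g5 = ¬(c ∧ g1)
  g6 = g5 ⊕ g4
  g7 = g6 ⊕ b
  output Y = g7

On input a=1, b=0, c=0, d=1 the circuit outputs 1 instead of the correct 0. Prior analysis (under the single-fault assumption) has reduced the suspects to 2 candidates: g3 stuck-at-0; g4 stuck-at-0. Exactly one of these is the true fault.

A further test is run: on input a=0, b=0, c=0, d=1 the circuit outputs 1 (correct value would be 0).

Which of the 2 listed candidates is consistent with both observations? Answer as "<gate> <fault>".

g4 stuck-at-0

Evaluate each candidate on input a=0, b=0, c=0, d=1:
  g3 stuck-at-0: g1=1, g2=1, g3=0 [stuck-at-0], g4=1, g5=1, g6=0, g7=0 → 0 — eliminated
  g4 stuck-at-0: g1=1, g2=1, g3=0, g4=0 [stuck-at-0], g5=1, g6=1, g7=1 → 1 — matches
Only g4 stuck-at-0 reproduces the observed 1.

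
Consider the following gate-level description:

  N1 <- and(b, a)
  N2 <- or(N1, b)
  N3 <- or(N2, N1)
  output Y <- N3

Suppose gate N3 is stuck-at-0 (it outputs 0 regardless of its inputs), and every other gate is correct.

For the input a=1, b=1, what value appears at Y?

0

Propagate with N3 forced: N1=1, N2=1, N3=0 [stuck-at-0].
So Y = 0. (Without the fault it would be 1.)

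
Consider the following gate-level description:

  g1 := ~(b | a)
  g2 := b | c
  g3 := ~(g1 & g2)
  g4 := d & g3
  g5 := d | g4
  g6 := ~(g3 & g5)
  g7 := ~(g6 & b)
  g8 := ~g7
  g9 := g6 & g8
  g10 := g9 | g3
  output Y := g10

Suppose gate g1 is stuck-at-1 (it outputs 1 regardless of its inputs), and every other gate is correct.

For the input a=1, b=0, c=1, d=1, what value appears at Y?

0

Propagate with g1 forced: g1=1 [stuck-at-1], g2=1, g3=0, g4=0, g5=1, g6=1, g7=1, g8=0, g9=0, g10=0.
So Y = 0. (Without the fault it would be 1.)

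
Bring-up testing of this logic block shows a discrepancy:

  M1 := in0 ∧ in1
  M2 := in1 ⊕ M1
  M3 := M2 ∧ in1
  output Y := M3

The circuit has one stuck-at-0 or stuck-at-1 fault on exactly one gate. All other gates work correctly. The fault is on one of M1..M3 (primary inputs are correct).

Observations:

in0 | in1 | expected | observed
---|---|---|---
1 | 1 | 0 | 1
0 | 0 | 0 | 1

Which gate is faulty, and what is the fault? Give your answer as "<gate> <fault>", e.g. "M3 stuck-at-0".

M3 stuck-at-1

Fault-free values for test 1 (in0=1, in1=1): M1=1, M2=0, M3=0, giving Y=0. Observed 1.
Test 1: faults giving observed 1 are {M1 stuck-at-0, M2 stuck-at-1, M3 stuck-at-1}.
Test 2 (in0=0, in1=0): fault-free M1=0, M2=0, M3=0 → 0; observed 1. Eliminates M1 stuck-at-0, M2 stuck-at-1.
Only M3 stuck-at-1 is consistent with every test.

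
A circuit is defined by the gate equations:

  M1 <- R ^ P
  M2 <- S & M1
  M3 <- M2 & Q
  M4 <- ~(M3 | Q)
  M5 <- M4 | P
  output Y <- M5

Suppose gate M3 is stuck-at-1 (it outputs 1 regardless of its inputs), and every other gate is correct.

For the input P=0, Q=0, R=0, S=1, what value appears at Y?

Propagate with M3 forced: M1=0, M2=0, M3=1 [stuck-at-1], M4=0, M5=0.
So Y = 0. (Without the fault it would be 1.)

0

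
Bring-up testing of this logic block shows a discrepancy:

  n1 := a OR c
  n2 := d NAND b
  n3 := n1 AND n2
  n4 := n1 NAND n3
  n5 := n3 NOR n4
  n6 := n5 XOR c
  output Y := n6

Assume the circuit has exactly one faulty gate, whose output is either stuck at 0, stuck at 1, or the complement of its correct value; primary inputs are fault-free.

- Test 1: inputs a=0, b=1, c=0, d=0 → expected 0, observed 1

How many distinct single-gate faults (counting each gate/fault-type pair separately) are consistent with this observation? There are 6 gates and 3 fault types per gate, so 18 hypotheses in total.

Fault-free: n1=0, n2=1, n3=0, n4=1, n5=0, n6=0 → 0. Observed 1.
  n1: none of the 3 fault types match ✗
  n2: none of the 3 fault types match ✗
  n3: none of the 3 fault types match ✗
  n4: stuck-at-0, inverted output ✓; others ✗
  n5: stuck-at-1, inverted output ✓; others ✗
  n6: stuck-at-1, inverted output ✓; others ✗
Consistent faults: {n4 stuck-at-0, n4 inverted output, n5 stuck-at-1, n5 inverted output, n6 stuck-at-1, n6 inverted output} — 6 in all.

6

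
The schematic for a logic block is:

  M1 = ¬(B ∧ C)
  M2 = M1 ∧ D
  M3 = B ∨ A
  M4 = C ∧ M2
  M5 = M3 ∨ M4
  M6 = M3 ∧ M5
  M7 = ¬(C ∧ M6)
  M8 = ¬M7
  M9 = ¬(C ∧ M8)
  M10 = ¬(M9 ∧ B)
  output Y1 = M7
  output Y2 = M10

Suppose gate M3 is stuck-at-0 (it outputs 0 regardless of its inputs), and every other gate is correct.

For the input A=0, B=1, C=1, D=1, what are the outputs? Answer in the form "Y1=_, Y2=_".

Propagate with M3 forced: M1=0, M2=0, M3=0 [stuck-at-0], M4=0, M5=0, M6=0, M7=1, M8=0, M9=1, M10=0.
So the outputs are Y1=1, Y2=0. (Without the fault they would be Y1=0, Y2=1.)

Y1=1, Y2=0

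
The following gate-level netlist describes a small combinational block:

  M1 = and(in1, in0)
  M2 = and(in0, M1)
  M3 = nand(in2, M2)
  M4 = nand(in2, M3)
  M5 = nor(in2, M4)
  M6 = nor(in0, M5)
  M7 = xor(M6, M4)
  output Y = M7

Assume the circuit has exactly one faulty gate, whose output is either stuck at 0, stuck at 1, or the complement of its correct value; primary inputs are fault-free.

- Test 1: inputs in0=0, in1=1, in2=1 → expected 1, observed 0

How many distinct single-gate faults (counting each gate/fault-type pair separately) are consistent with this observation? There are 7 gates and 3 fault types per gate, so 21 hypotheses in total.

Fault-free: M1=0, M2=0, M3=1, M4=0, M5=0, M6=1, M7=1 → 1. Observed 0.
  M1: none of the 3 fault types match ✗
  M2: stuck-at-1, inverted output ✓; others ✗
  M3: stuck-at-0, inverted output ✓; others ✗
  M4: stuck-at-1, inverted output ✓; others ✗
  M5: stuck-at-1, inverted output ✓; others ✗
  M6: stuck-at-0, inverted output ✓; others ✗
  M7: stuck-at-0, inverted output ✓; others ✗
Consistent faults: {M2 stuck-at-1, M2 inverted output, M3 stuck-at-0, M3 inverted output, M4 stuck-at-1, M4 inverted output, M5 stuck-at-1, M5 inverted output, M6 stuck-at-0, M6 inverted output, M7 stuck-at-0, M7 inverted output} — 12 in all.

12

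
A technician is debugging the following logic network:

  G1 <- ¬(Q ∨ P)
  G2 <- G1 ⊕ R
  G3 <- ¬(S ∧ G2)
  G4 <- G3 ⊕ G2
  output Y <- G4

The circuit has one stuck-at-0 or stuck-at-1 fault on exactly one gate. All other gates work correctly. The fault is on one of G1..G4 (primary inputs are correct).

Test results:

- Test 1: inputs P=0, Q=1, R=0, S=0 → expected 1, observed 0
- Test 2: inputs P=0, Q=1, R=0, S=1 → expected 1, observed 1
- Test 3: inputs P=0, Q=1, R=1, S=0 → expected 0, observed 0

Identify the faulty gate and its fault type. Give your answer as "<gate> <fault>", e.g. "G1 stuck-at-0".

Fault-free values for test 1 (P=0, Q=1, R=0, S=0): G1=0, G2=0, G3=1, G4=1, giving Y=1. Observed 0.
Test 1: faults giving observed 0 are {G1 stuck-at-1, G2 stuck-at-1, G3 stuck-at-0, G4 stuck-at-0}.
Test 2 (P=0, Q=1, R=0, S=1): fault-free G1=0, G2=0, G3=1, G4=1 → 1; observed 1. Eliminates G3 stuck-at-0, G4 stuck-at-0.
Test 3 (P=0, Q=1, R=1, S=0): fault-free G1=0, G2=1, G3=1, G4=0 → 0; observed 0. Eliminates G1 stuck-at-1.
Only G2 stuck-at-1 is consistent with every test.

G2 stuck-at-1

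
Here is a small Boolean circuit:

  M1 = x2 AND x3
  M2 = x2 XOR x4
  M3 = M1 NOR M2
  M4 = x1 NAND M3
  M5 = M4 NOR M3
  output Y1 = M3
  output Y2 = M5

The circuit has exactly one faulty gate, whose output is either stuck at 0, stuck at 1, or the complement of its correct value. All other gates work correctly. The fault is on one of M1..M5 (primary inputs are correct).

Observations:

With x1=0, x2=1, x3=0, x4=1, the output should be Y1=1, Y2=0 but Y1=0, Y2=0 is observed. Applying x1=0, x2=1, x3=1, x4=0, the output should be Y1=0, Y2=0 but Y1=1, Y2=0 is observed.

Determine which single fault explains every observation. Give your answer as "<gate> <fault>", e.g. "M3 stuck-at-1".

Fault-free values for test 1 (x1=0, x2=1, x3=0, x4=1): M1=0, M2=0, M3=1, M4=1, M5=0, giving Y1=1, Y2=0. Observed Y1=0, Y2=0.
Test 1: faults giving observed Y1=0, Y2=0 are {M1 stuck-at-1, M1 inverted output, M2 stuck-at-1, M2 inverted output, M3 stuck-at-0, M3 inverted output}.
Test 2 (x1=0, x2=1, x3=1, x4=0): fault-free M1=1, M2=1, M3=0, M4=1, M5=0 → Y1=0, Y2=0; observed Y1=1, Y2=0. Eliminates M1 stuck-at-1, M1 inverted output, M2 stuck-at-1, M2 inverted output, M3 stuck-at-0.
Only M3 inverted output is consistent with every test.

M3 inverted output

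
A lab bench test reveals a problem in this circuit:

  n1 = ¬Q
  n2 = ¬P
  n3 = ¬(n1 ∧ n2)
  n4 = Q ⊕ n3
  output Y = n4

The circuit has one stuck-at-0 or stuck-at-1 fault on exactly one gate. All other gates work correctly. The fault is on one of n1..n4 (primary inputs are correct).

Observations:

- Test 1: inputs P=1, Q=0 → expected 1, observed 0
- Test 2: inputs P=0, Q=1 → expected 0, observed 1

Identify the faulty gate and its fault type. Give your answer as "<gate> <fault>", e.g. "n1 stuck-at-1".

Fault-free values for test 1 (P=1, Q=0): n1=1, n2=0, n3=1, n4=1, giving Y=1. Observed 0.
Test 1: faults giving observed 0 are {n2 stuck-at-1, n3 stuck-at-0, n4 stuck-at-0}.
Test 2 (P=0, Q=1): fault-free n1=0, n2=1, n3=1, n4=0 → 0; observed 1. Eliminates n2 stuck-at-1, n4 stuck-at-0.
Only n3 stuck-at-0 is consistent with every test.

n3 stuck-at-0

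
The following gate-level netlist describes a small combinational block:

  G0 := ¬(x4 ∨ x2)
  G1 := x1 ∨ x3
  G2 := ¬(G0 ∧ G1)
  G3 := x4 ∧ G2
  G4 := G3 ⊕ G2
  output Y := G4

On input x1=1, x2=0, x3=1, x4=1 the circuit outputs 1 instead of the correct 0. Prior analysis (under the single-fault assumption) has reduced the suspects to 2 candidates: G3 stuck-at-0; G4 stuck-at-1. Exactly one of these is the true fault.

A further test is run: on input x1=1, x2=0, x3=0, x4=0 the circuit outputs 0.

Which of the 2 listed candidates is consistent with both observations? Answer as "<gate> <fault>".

G3 stuck-at-0

Evaluate each candidate on input x1=1, x2=0, x3=0, x4=0:
  G3 stuck-at-0: G0=1, G1=1, G2=0, G3=0 [stuck-at-0], G4=0 → 0 — matches
  G4 stuck-at-1: G0=1, G1=1, G2=0, G3=0, G4=1 [stuck-at-1] → 1 — eliminated
Only G3 stuck-at-0 reproduces the observed 0.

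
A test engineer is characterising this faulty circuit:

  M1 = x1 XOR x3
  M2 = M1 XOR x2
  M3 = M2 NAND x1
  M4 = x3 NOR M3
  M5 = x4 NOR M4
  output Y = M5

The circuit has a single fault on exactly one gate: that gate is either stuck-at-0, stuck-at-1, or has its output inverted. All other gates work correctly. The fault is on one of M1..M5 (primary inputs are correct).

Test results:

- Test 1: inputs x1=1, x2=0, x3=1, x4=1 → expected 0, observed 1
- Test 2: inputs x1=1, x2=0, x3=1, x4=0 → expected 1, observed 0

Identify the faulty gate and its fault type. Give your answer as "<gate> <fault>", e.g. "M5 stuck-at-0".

Fault-free values for test 1 (x1=1, x2=0, x3=1, x4=1): M1=0, M2=0, M3=1, M4=0, M5=0, giving Y=0. Observed 1.
Test 1: faults giving observed 1 are {M5 stuck-at-1, M5 inverted output}.
Test 2 (x1=1, x2=0, x3=1, x4=0): fault-free M1=0, M2=0, M3=1, M4=0, M5=1 → 1; observed 0. Eliminates M5 stuck-at-1.
Only M5 inverted output is consistent with every test.

M5 inverted output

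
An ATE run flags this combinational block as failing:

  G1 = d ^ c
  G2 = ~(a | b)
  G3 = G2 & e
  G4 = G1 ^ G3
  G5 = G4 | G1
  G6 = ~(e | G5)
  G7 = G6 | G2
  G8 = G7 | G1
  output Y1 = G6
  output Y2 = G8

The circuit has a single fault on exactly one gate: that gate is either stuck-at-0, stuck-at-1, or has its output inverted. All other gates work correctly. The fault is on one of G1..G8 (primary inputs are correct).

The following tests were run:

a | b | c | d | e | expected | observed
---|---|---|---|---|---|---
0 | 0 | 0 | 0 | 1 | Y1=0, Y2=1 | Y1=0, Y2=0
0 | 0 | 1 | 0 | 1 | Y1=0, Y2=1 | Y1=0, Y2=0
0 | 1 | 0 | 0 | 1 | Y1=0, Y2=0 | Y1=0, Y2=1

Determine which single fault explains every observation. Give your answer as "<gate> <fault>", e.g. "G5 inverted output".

G8 inverted output

Fault-free values for test 1 (a=0, b=0, c=0, d=0, e=1): G1=0, G2=1, G3=1, G4=1, G5=1, G6=0, G7=1, G8=1, giving Y1=0, Y2=1. Observed Y1=0, Y2=0.
Test 1: faults giving observed Y1=0, Y2=0 are {G2 stuck-at-0, G2 inverted output, G7 stuck-at-0, G7 inverted output, G8 stuck-at-0, G8 inverted output}.
Test 2 (a=0, b=0, c=1, d=0, e=1): fault-free G1=1, G2=1, G3=1, G4=0, G5=1, G6=0, G7=1, G8=1 → Y1=0, Y2=1; observed Y1=0, Y2=0. Eliminates G2 stuck-at-0, G2 inverted output, G7 stuck-at-0, G7 inverted output.
Test 3 (a=0, b=1, c=0, d=0, e=1): fault-free G1=0, G2=0, G3=0, G4=0, G5=0, G6=0, G7=0, G8=0 → Y1=0, Y2=0; observed Y1=0, Y2=1. Eliminates G8 stuck-at-0.
Only G8 inverted output is consistent with every test.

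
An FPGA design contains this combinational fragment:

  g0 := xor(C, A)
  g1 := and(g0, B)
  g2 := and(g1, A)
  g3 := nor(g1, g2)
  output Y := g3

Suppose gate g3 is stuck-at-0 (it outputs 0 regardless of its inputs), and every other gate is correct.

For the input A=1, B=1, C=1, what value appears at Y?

Propagate with g3 forced: g0=0, g1=0, g2=0, g3=0 [stuck-at-0].
So Y = 0. (Without the fault it would be 1.)

0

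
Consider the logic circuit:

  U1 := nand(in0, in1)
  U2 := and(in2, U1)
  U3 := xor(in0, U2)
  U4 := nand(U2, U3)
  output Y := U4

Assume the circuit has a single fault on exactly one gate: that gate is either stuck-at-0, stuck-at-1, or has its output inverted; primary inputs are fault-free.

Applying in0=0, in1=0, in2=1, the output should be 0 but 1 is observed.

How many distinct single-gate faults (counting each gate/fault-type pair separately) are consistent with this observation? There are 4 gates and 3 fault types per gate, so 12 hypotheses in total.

Fault-free: U1=1, U2=1, U3=1, U4=0 → 0. Observed 1.
  U1 stuck-at-0: output 1 ✓
  U1 stuck-at-1: output 0 ✗
  U1 inverted output: output 1 ✓
  U2 stuck-at-0: output 1 ✓
  U2 stuck-at-1: output 0 ✗
  U2 inverted output: output 1 ✓
  U3 stuck-at-0: output 1 ✓
  U3 stuck-at-1: output 0 ✗
  U3 inverted output: output 1 ✓
  U4 stuck-at-0: output 0 ✗
  U4 stuck-at-1: output 1 ✓
  U4 inverted output: output 1 ✓
Consistent faults: {U1 stuck-at-0, U1 inverted output, U2 stuck-at-0, U2 inverted output, U3 stuck-at-0, U3 inverted output, U4 stuck-at-1, U4 inverted output} — 8 in all.

8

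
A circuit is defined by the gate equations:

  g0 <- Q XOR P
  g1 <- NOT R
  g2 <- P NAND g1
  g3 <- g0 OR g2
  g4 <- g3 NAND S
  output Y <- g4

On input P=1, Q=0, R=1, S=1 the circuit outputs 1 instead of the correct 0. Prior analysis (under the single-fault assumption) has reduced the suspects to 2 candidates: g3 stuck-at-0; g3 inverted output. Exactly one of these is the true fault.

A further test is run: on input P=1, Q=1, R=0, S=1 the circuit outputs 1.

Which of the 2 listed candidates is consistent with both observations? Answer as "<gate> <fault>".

g3 stuck-at-0

Evaluate each candidate on input P=1, Q=1, R=0, S=1:
  g3 stuck-at-0: g0=0, g1=1, g2=0, g3=0 [stuck-at-0], g4=1 → 1 — matches
  g3 inverted output: g0=0, g1=1, g2=0, g3=1 [inverted output], g4=0 → 0 — eliminated
Only g3 stuck-at-0 reproduces the observed 1.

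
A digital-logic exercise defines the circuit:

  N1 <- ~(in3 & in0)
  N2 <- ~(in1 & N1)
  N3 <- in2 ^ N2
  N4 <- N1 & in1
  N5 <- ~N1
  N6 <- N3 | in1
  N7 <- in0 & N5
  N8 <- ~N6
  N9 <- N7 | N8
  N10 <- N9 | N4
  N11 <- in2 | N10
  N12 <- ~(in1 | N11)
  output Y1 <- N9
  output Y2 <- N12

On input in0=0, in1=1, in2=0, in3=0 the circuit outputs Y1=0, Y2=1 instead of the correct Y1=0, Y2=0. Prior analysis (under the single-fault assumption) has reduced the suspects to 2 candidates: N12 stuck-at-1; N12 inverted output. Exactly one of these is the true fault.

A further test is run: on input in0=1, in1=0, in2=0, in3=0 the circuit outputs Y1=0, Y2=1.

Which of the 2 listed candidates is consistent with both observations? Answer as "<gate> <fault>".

Evaluate each candidate on input in0=1, in1=0, in2=0, in3=0:
  N12 stuck-at-1: N1=1, N2=1, N3=1, N4=0, N5=0, N6=1, N7=0, N8=0, N9=0, N10=0, N11=0, N12=1 [stuck-at-1] → Y1=0, Y2=1 — matches
  N12 inverted output: N1=1, N2=1, N3=1, N4=0, N5=0, N6=1, N7=0, N8=0, N9=0, N10=0, N11=0, N12=0 [inverted output] → Y1=0, Y2=0 — eliminated
Only N12 stuck-at-1 reproduces the observed Y1=0, Y2=1.

N12 stuck-at-1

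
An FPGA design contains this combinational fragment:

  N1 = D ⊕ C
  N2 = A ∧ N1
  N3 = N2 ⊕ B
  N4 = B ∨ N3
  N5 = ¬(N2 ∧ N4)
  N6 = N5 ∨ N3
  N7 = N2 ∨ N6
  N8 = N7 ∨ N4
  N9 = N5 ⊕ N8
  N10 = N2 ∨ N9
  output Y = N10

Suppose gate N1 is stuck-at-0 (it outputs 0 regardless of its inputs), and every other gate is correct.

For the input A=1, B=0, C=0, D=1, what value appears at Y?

Propagate with N1 forced: N1=0 [stuck-at-0], N2=0, N3=0, N4=0, N5=1, N6=1, N7=1, N8=1, N9=0, N10=0.
So Y = 0. (Without the fault it would be 1.)

0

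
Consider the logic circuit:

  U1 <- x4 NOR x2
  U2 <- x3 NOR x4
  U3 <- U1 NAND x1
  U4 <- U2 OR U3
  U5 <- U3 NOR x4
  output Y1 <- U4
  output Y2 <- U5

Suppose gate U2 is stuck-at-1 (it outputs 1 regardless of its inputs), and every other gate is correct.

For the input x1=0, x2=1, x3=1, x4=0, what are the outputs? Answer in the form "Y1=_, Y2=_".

Propagate with U2 forced: U1=0, U2=1 [stuck-at-1], U3=1, U4=1, U5=0.
So the outputs are Y1=1, Y2=0. (Same as the fault-free value — the fault is masked on this input.)

Y1=1, Y2=0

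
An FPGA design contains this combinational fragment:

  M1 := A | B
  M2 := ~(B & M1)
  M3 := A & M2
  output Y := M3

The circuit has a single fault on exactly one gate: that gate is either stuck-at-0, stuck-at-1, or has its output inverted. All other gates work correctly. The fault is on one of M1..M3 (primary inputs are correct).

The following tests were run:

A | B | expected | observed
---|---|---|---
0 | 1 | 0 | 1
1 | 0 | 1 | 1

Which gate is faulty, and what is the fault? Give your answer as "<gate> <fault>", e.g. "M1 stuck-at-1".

M3 stuck-at-1

Fault-free values for test 1 (A=0, B=1): M1=1, M2=0, M3=0, giving Y=0. Observed 1.
Test 1: faults giving observed 1 are {M3 stuck-at-1, M3 inverted output}.
Test 2 (A=1, B=0): fault-free M1=1, M2=1, M3=1 → 1; observed 1. Eliminates M3 inverted output.
Only M3 stuck-at-1 is consistent with every test.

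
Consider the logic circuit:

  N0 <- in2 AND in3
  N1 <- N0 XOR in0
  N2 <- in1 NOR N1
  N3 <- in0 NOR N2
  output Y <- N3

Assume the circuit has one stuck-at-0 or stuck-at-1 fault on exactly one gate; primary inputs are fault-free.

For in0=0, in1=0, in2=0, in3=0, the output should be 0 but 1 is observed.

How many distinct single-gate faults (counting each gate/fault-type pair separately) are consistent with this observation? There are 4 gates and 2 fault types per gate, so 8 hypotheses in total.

4

Fault-free: N0=0, N1=0, N2=1, N3=0 → 0. Observed 1.
  N0 stuck-at-0: output 0 ✗
  N0 stuck-at-1: output 1 ✓
  N1 stuck-at-0: output 0 ✗
  N1 stuck-at-1: output 1 ✓
  N2 stuck-at-0: output 1 ✓
  N2 stuck-at-1: output 0 ✗
  N3 stuck-at-0: output 0 ✗
  N3 stuck-at-1: output 1 ✓
Consistent faults: {N0 stuck-at-1, N1 stuck-at-1, N2 stuck-at-0, N3 stuck-at-1} — 4 in all.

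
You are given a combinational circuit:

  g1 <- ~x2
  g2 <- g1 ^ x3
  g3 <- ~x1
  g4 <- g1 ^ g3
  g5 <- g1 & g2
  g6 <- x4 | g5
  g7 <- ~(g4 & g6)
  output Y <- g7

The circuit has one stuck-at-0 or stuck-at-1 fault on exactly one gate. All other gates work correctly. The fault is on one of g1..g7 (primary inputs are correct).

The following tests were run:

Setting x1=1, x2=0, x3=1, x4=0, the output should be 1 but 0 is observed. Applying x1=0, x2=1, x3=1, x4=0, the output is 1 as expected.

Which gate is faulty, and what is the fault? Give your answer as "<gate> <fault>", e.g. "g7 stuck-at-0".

g2 stuck-at-1

Fault-free values for test 1 (x1=1, x2=0, x3=1, x4=0): g1=1, g2=0, g3=0, g4=1, g5=0, g6=0, g7=1, giving Y=1. Observed 0.
Test 1: faults giving observed 0 are {g2 stuck-at-1, g5 stuck-at-1, g6 stuck-at-1, g7 stuck-at-0}.
Test 2 (x1=0, x2=1, x3=1, x4=0): fault-free g1=0, g2=1, g3=1, g4=1, g5=0, g6=0, g7=1 → 1; observed 1. Eliminates g5 stuck-at-1, g6 stuck-at-1, g7 stuck-at-0.
Only g2 stuck-at-1 is consistent with every test.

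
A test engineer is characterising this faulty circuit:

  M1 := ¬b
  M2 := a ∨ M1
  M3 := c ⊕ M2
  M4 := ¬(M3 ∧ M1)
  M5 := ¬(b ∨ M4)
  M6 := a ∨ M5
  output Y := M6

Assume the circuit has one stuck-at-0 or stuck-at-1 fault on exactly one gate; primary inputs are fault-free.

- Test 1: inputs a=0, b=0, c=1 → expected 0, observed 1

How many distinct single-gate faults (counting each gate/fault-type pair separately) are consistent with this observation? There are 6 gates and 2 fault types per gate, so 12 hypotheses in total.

Fault-free: M1=1, M2=1, M3=0, M4=1, M5=0, M6=0 → 0. Observed 1.
  M1 stuck-at-0: output 0 ✗
  M1 stuck-at-1: output 0 ✗
  M2 stuck-at-0: output 1 ✓
  M2 stuck-at-1: output 0 ✗
  M3 stuck-at-0: output 0 ✗
  M3 stuck-at-1: output 1 ✓
  M4 stuck-at-0: output 1 ✓
  M4 stuck-at-1: output 0 ✗
  M5 stuck-at-0: output 0 ✗
  M5 stuck-at-1: output 1 ✓
  M6 stuck-at-0: output 0 ✗
  M6 stuck-at-1: output 1 ✓
Consistent faults: {M2 stuck-at-0, M3 stuck-at-1, M4 stuck-at-0, M5 stuck-at-1, M6 stuck-at-1} — 5 in all.

5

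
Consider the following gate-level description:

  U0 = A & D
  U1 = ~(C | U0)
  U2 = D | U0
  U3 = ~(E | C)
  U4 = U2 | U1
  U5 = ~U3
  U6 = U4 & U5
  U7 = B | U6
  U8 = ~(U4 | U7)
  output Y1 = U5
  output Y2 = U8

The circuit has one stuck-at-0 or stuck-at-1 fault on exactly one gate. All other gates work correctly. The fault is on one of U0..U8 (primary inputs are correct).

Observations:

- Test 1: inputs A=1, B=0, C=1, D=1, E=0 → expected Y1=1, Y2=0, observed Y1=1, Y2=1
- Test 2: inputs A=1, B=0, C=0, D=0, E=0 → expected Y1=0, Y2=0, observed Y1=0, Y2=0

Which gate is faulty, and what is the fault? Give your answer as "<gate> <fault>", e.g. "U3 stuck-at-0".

U2 stuck-at-0

Fault-free values for test 1 (A=1, B=0, C=1, D=1, E=0): U0=1, U1=0, U2=1, U3=0, U4=1, U5=1, U6=1, U7=1, U8=0, giving Y1=1, Y2=0. Observed Y1=1, Y2=1.
Test 1: faults giving observed Y1=1, Y2=1 are {U2 stuck-at-0, U4 stuck-at-0, U8 stuck-at-1}.
Test 2 (A=1, B=0, C=0, D=0, E=0): fault-free U0=0, U1=1, U2=0, U3=1, U4=1, U5=0, U6=0, U7=0, U8=0 → Y1=0, Y2=0; observed Y1=0, Y2=0. Eliminates U4 stuck-at-0, U8 stuck-at-1.
Only U2 stuck-at-0 is consistent with every test.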